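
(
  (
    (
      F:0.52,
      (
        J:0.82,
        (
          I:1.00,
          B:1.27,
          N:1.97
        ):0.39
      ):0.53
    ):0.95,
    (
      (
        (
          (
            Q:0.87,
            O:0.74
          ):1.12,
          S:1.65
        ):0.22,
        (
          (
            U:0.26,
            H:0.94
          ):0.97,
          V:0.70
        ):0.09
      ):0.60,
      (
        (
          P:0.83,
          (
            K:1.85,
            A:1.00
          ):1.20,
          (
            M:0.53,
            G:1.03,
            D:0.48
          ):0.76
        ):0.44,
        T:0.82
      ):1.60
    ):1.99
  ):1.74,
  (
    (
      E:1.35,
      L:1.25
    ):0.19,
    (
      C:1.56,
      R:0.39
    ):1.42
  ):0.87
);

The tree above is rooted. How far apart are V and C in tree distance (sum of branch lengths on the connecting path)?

8.97

The path runs V → … → MRCA → … → C; the MRCA is the root of the tree.
Branch lengths along that path: 0.70 + 0.09 + 0.60 + 1.99 + 1.74 + 0.87 + 1.42 + 1.56 = 8.97.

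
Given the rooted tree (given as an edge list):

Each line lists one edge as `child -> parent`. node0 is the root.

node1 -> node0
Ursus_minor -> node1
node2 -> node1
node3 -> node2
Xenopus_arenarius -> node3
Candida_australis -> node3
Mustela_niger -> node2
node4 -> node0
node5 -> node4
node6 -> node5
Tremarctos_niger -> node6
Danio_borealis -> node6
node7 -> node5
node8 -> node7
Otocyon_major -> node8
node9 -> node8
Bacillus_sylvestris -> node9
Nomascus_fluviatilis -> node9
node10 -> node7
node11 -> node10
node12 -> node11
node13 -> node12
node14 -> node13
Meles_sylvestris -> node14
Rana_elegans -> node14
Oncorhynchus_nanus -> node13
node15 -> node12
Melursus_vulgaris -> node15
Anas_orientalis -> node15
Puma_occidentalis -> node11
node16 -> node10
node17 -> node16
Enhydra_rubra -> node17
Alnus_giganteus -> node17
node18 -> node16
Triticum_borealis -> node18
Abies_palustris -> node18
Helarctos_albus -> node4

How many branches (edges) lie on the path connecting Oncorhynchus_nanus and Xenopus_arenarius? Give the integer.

12

The MRCA of Oncorhynchus_nanus and Xenopus_arenarius is the root of the tree.
From Oncorhynchus_nanus up to that node: 8 branches. From Xenopus_arenarius up to the same node: 4 branches. Total: 8 + 4 = 12.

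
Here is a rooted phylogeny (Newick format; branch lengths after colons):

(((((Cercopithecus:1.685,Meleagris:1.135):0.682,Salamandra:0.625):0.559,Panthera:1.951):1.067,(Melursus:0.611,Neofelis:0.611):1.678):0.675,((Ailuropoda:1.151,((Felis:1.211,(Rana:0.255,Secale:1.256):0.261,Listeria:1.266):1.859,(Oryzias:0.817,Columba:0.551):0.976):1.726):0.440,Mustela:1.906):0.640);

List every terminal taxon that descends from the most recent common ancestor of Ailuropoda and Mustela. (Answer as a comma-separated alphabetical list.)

Tracing Ailuropoda: it sits inside (Ailuropoda,((Felis,(Rana,Secale),Listeria),(Oryzias,Columba))).
Tracing Mustela: it sits inside ((Ailuropoda,((Felis,(Rana,Secale),Listeria),(Oryzias,Columba))),Mustela).
The smallest clade enclosing both is ((Ailuropoda,((Felis,(Rana,Secale),Listeria),(Oryzias,Columba))),Mustela); the answer is its 8 terminal taxa in alphabetical order.

Ailuropoda, Columba, Felis, Listeria, Mustela, Oryzias, Rana, Secale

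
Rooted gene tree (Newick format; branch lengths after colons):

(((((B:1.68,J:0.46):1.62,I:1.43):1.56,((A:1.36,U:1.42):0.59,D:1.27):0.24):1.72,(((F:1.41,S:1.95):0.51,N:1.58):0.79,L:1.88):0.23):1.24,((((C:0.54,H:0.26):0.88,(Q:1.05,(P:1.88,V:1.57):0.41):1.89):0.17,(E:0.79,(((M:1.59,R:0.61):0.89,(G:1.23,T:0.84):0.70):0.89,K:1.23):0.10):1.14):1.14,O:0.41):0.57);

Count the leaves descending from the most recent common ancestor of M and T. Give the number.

4

The MRCA of M and T is the node subtending ((M,R),(G,T)).
That clade contains 4 terminal taxa: G, M, R, T.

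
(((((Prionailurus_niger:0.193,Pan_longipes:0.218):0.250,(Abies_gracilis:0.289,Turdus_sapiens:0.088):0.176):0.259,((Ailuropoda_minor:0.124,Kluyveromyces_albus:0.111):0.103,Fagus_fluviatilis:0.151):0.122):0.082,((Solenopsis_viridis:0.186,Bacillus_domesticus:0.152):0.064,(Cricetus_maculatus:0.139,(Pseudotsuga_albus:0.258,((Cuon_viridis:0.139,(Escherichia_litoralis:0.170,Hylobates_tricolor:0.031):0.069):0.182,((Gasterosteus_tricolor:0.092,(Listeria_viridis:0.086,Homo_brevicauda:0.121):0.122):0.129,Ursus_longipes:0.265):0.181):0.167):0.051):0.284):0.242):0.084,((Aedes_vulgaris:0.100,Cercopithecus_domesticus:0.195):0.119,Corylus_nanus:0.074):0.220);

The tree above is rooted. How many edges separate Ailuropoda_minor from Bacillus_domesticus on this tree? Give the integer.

7

The MRCA of Ailuropoda_minor and Bacillus_domesticus is the node subtending ((((Prionailurus_niger,Pan_longipes),(Abies_gracilis,Turdus_sapiens)),((Ailuropoda_minor,Kluyveromyces_albus),Fagus_fluviatilis)),((Solenopsis_viridis,Bacillus_domesticus),(Cricetus_maculatus,(Pseudotsuga_albus,((Cuon_viridis,(Escherichia_litoralis,Hylobates_tricolor)),((Gasterosteus_tricolor,(Listeria_viridis,Homo_brevicauda)),Ursus_longipes)))))).
From Ailuropoda_minor up to that node: 4 branches. From Bacillus_domesticus up to the same node: 3 branches. Total: 4 + 3 = 7.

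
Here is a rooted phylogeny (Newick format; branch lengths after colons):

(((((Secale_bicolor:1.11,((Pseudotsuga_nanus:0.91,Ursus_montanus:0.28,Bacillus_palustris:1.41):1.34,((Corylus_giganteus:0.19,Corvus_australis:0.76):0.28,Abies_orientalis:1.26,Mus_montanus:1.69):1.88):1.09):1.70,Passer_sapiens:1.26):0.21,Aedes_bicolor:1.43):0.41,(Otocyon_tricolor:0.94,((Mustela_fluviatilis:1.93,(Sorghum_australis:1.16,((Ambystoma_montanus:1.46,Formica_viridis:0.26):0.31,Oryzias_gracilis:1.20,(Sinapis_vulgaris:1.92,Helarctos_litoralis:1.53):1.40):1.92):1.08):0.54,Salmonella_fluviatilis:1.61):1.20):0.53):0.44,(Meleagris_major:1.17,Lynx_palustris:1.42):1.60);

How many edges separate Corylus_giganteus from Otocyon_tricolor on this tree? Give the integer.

9

The MRCA of Corylus_giganteus and Otocyon_tricolor is the node subtending ((((Secale_bicolor,((Pseudotsuga_nanus,Ursus_montanus,Bacillus_palustris),((Corylus_giganteus,Corvus_australis),Abies_orientalis,Mus_montanus))),Passer_sapiens),Aedes_bicolor),(Otocyon_tricolor,((Mustela_fluviatilis,(Sorghum_australis,((Ambystoma_montanus,Formica_viridis),Oryzias_gracilis,(Sinapis_vulgaris,Helarctos_litoralis)))),Salmonella_fluviatilis))).
From Corylus_giganteus up to that node: 7 branches. From Otocyon_tricolor up to the same node: 2 branches. Total: 7 + 2 = 9.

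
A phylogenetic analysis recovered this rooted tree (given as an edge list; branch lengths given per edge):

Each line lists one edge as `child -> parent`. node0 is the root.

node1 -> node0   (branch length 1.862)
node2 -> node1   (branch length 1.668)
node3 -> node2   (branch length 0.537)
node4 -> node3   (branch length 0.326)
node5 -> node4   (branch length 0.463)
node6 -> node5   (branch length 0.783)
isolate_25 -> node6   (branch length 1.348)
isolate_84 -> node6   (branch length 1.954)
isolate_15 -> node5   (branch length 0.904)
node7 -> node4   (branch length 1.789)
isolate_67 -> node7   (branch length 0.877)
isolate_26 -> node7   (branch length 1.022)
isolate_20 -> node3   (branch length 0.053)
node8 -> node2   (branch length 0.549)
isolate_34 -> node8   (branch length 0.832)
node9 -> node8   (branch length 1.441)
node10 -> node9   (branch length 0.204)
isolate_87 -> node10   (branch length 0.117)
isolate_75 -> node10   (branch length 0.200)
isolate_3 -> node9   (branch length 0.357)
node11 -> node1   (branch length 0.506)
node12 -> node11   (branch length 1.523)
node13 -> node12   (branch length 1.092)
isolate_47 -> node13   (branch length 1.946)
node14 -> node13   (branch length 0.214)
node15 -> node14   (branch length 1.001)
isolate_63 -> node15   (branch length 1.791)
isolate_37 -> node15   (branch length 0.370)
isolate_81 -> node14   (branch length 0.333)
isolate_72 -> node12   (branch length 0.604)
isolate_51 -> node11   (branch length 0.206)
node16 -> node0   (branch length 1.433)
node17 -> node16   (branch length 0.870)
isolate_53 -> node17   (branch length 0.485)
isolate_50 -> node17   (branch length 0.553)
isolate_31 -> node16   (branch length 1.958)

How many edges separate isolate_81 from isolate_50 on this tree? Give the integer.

The MRCA of isolate_81 and isolate_50 is the root of the tree.
From isolate_81 up to that node: 6 branches. From isolate_50 up to the same node: 3 branches. Total: 6 + 3 = 9.

9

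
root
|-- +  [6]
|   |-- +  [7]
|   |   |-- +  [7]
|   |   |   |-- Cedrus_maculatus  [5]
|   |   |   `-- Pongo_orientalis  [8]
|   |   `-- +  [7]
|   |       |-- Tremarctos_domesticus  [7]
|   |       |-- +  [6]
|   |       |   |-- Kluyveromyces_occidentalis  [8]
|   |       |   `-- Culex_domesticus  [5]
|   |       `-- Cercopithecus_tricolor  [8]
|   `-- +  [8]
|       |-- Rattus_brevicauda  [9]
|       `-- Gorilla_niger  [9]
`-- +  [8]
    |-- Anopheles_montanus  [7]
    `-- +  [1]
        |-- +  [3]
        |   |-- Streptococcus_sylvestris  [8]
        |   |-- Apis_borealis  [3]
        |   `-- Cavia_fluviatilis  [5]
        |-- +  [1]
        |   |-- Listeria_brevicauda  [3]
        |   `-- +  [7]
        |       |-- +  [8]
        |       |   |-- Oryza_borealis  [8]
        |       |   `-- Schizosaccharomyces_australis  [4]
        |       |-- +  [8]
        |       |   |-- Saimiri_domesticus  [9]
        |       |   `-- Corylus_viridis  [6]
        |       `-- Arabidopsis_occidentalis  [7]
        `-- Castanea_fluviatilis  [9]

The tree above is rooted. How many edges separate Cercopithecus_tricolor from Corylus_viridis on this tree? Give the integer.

10

The MRCA of Cercopithecus_tricolor and Corylus_viridis is the root of the tree.
From Cercopithecus_tricolor up to that node: 4 branches. From Corylus_viridis up to the same node: 6 branches. Total: 4 + 6 = 10.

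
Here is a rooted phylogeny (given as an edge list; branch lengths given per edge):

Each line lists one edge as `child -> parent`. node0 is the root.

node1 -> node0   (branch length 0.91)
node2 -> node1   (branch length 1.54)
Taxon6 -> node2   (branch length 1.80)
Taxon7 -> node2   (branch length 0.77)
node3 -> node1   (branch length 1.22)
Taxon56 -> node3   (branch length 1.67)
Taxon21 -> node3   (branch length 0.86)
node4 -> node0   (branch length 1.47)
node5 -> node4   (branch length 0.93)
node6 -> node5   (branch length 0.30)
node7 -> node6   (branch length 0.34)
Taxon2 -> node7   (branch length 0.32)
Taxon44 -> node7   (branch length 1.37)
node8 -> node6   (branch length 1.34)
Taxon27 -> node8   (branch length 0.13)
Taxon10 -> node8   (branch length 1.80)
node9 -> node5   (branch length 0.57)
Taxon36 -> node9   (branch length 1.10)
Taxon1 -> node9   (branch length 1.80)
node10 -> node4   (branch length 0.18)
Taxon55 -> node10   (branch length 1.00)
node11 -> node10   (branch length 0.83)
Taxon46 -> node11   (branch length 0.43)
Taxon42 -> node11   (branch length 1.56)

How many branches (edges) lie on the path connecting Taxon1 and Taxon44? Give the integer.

5

The MRCA of Taxon1 and Taxon44 is the node subtending (((Taxon2,Taxon44),(Taxon27,Taxon10)),(Taxon36,Taxon1)).
From Taxon1 up to that node: 2 branches. From Taxon44 up to the same node: 3 branches. Total: 2 + 3 = 5.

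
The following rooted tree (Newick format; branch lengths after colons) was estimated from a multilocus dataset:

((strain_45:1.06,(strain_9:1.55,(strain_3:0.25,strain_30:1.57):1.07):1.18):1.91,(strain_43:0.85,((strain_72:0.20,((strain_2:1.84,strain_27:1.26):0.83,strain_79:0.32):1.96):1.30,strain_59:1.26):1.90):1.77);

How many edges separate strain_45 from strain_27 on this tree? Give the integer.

8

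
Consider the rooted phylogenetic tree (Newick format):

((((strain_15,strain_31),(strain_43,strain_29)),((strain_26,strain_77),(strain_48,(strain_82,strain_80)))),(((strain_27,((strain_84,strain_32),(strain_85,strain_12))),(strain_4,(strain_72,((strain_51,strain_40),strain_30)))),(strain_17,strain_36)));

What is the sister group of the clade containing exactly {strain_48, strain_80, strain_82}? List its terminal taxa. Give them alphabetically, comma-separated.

strain_26, strain_77

The clade containing exactly {strain_48, strain_80, strain_82} attaches to the tree at the node subtending ((strain_26,strain_77),(strain_48,(strain_82,strain_80))).
The other lineage descending from that same node — the sister group — is (strain_26,strain_77); its 2 tips in alphabetical order are the answer.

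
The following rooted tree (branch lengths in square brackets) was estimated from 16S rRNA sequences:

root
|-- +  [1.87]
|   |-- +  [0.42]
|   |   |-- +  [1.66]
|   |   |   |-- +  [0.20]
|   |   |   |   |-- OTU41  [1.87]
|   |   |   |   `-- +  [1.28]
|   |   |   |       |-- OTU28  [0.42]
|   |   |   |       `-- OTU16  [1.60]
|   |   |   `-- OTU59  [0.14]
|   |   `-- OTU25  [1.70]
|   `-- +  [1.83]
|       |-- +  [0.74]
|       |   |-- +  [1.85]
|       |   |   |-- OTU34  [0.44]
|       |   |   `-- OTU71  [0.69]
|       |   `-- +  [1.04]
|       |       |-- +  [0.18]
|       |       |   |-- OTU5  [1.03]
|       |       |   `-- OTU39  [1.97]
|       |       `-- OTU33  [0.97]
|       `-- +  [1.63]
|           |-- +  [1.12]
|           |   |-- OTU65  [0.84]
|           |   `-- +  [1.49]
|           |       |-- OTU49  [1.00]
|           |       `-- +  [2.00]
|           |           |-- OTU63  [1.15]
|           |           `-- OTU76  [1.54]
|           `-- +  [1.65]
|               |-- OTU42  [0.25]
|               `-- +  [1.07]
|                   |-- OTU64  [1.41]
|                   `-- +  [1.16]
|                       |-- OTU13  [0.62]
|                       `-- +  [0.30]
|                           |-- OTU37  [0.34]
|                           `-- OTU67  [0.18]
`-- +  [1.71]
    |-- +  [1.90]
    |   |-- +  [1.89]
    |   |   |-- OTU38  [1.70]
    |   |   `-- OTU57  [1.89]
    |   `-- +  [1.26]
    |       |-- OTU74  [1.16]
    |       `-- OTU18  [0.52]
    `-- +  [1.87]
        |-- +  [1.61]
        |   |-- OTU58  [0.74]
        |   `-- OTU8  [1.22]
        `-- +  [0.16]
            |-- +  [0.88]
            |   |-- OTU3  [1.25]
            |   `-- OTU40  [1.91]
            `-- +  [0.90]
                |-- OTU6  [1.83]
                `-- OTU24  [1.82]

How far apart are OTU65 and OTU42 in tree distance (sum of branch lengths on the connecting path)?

3.86

The path runs OTU65 → … → MRCA → … → OTU42; the MRCA is the node subtending ((OTU65,(OTU49,(OTU63,OTU76))),(OTU42,(OTU64,(OTU13,(OTU37,OTU67))))).
Branch lengths along that path: 0.84 + 1.12 + 1.65 + 0.25 = 3.86.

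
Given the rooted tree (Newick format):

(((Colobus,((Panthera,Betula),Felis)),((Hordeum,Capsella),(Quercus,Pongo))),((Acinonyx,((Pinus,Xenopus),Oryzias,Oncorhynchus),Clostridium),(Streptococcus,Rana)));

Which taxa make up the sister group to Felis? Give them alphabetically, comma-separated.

Felis attaches to the tree at the node subtending ((Panthera,Betula),Felis).
The other lineage descending from that same node — the sister group — is (Panthera,Betula); its 2 tips in alphabetical order are the answer.

Betula, Panthera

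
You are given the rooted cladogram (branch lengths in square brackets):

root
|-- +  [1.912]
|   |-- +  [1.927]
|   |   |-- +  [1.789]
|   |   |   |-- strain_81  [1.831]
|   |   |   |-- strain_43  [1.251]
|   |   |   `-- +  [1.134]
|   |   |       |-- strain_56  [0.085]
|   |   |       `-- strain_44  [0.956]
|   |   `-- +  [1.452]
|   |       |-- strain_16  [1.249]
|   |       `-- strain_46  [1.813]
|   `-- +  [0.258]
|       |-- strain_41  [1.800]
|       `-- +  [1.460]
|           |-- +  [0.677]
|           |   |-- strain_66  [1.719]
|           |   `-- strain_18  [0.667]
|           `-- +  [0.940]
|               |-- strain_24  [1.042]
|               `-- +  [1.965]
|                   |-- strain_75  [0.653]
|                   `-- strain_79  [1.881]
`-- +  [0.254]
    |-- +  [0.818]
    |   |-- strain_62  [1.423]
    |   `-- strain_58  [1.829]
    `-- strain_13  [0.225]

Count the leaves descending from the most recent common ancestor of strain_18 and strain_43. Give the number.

The MRCA of strain_18 and strain_43 is the node subtending (((strain_81,strain_43,(strain_56,strain_44)),(strain_16,strain_46)),(strain_41,((strain_66,strain_18),(strain_24,(strain_75,strain_79))))).
That clade contains 12 terminal taxa: strain_16, strain_18, strain_24, strain_41, strain_43, strain_44, strain_46, strain_56, strain_66, strain_75, strain_79, strain_81.

12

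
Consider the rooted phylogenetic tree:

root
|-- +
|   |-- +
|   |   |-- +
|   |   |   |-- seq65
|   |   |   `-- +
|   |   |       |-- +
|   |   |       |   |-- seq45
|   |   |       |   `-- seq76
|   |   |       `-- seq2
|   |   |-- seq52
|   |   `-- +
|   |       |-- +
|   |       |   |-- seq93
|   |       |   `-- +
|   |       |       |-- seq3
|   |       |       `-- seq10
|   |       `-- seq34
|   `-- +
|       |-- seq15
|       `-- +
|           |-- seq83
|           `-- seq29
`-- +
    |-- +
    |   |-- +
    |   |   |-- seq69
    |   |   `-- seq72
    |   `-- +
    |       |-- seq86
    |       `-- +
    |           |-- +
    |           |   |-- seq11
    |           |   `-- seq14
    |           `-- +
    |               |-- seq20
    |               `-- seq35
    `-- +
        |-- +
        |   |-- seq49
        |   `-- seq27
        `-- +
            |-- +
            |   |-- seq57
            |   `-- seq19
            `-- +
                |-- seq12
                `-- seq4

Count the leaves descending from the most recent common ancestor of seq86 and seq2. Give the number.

25

The MRCA of seq86 and seq2 is the root, so the clade is the entire tree.
That clade contains 25 terminal taxa: seq10, seq11, seq12, seq14, seq15, seq19, seq2, seq20, seq27, seq29, seq3, seq34, seq35, seq4, seq45, seq49, seq52, seq57, seq65, seq69, seq72, seq76, seq83, seq86, seq93.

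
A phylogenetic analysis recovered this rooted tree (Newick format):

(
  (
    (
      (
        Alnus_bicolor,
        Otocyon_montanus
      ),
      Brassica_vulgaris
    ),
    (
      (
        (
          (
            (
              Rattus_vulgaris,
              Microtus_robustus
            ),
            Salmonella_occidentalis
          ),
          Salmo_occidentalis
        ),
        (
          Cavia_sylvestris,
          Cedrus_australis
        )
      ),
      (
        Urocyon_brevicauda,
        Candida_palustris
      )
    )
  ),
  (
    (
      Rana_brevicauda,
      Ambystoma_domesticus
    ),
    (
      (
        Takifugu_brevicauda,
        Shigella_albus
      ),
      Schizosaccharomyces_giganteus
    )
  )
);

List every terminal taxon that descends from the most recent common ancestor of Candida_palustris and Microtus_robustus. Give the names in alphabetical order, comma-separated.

Candida_palustris, Cavia_sylvestris, Cedrus_australis, Microtus_robustus, Rattus_vulgaris, Salmo_occidentalis, Salmonella_occidentalis, Urocyon_brevicauda

Tracing Candida_palustris: it sits inside (Urocyon_brevicauda,Candida_palustris).
Tracing Microtus_robustus: it sits inside (Rattus_vulgaris,Microtus_robustus).
The smallest clade enclosing both is (((((Rattus_vulgaris,Microtus_robustus),Salmonella_occidentalis),Salmo_occidentalis),(Cavia_sylvestris,Cedrus_australis)),(Urocyon_brevicauda,Candida_palustris)); the answer is its 8 terminal taxa in alphabetical order.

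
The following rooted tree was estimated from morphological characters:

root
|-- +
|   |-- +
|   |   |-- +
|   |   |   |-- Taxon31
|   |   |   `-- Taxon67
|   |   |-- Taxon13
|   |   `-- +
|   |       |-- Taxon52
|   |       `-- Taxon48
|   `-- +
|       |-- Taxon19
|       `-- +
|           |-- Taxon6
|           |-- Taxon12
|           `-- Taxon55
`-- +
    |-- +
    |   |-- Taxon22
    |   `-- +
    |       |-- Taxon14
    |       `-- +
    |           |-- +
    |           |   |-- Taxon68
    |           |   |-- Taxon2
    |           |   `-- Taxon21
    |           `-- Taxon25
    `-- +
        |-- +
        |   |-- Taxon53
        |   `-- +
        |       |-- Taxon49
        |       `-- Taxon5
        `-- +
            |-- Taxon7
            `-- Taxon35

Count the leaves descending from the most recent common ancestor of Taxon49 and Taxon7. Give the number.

5

The MRCA of Taxon49 and Taxon7 is the node subtending ((Taxon53,(Taxon49,Taxon5)),(Taxon7,Taxon35)).
That clade contains 5 terminal taxa: Taxon35, Taxon49, Taxon5, Taxon53, Taxon7.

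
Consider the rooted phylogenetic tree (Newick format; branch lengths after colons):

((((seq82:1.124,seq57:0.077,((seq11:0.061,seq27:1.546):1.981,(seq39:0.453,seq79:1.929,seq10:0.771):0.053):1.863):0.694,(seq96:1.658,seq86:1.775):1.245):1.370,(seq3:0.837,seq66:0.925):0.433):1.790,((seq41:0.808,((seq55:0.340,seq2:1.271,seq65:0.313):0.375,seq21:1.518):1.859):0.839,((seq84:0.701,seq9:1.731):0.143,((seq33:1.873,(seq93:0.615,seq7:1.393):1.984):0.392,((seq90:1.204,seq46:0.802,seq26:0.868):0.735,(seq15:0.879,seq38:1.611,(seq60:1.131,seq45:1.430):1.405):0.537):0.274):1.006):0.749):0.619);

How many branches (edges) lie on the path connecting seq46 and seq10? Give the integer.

The MRCA of seq46 and seq10 is the root of the tree.
From seq46 up to that node: 6 branches. From seq10 up to the same node: 6 branches. Total: 6 + 6 = 12.

12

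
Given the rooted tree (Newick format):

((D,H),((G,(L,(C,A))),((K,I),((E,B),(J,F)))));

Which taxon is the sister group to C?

A

C attaches to the tree at the node subtending (C,A).
The other lineage descending from that same node — the sister group — is the single tip A.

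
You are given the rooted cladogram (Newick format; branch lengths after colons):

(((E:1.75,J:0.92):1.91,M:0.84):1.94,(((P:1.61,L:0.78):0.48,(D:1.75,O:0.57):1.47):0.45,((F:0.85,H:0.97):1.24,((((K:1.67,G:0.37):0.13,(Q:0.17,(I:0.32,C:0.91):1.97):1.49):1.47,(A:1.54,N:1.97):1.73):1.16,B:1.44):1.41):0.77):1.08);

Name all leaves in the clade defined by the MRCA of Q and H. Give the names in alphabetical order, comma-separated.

Tracing Q: it sits inside (Q,(I,C)).
Tracing H: it sits inside (F,H).
The smallest clade enclosing both is ((F,H),((((K,G),(Q,(I,C))),(A,N)),B)); the answer is its 10 terminal taxa in alphabetical order.

A, B, C, F, G, H, I, K, N, Q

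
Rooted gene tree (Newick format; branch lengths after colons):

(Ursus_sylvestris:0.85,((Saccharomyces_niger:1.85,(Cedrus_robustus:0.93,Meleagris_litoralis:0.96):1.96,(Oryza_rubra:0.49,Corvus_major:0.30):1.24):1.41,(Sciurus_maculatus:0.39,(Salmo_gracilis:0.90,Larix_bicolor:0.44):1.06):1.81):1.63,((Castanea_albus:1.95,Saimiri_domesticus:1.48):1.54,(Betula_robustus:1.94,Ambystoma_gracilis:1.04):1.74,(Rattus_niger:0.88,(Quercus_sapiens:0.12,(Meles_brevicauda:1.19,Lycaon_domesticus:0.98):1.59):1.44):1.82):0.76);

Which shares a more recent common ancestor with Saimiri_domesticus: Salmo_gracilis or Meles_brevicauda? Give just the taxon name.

Meles_brevicauda

The MRCA of Saimiri_domesticus and Meles_brevicauda subtends ((Castanea_albus,Saimiri_domesticus),(Betula_robustus,Ambystoma_gracilis),(Rattus_niger,(Quercus_sapiens,(Meles_brevicauda,Lycaon_domesticus)))) (8 taxa).
The MRCA of Saimiri_domesticus and Salmo_gracilis is the root, subtending the entire tree (17 taxa).
The first is nested inside the second, so Saimiri_domesticus shares a more recent common ancestor with Meles_brevicauda.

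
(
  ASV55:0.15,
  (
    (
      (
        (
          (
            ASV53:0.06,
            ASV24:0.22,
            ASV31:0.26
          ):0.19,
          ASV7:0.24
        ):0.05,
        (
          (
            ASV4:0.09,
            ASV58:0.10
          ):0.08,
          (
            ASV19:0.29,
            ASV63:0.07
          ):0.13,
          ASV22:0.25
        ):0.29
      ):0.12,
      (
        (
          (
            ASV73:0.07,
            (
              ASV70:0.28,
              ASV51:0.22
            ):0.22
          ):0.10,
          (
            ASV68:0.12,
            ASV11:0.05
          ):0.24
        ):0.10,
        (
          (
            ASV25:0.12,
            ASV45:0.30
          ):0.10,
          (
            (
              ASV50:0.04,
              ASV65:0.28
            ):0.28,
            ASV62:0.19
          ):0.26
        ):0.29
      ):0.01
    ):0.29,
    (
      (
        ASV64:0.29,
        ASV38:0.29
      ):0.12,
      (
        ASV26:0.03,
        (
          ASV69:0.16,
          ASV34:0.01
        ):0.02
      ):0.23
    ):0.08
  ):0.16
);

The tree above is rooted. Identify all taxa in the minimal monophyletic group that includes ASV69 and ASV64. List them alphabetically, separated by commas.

Tracing ASV69: it sits inside (ASV69,ASV34).
Tracing ASV64: it sits inside (ASV64,ASV38).
The smallest clade enclosing both is ((ASV64,ASV38),(ASV26,(ASV69,ASV34))); the answer is its 5 terminal taxa in alphabetical order.

ASV26, ASV34, ASV38, ASV64, ASV69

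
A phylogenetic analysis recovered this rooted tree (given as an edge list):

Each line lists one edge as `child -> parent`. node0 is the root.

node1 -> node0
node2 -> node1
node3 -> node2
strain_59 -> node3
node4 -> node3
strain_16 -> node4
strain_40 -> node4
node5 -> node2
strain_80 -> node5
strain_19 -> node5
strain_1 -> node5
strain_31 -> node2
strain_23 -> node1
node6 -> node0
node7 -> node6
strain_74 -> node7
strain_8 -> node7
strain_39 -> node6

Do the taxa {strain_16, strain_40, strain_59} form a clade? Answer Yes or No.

The most recent common ancestor of these taxa subtends (strain_59,(strain_16,strain_40)).
That clade has exactly 3 tips — every listed taxon and nothing else — so the group is monophyletic.

Yes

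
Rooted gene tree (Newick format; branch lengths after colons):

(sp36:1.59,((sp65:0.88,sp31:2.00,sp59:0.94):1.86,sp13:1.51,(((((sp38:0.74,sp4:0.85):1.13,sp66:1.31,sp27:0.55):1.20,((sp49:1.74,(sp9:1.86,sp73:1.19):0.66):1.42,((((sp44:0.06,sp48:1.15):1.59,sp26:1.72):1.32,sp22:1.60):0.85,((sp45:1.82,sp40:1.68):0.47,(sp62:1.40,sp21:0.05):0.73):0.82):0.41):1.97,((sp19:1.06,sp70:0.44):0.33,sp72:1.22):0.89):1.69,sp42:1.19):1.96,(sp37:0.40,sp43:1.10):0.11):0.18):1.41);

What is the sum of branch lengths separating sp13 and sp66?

7.85

The path runs sp13 → … → MRCA → … → sp66; the MRCA is the node subtending ((sp65,sp31,sp59),sp13,(((((sp38,sp4),sp66,sp27),((sp49,(sp9,sp73)),((((sp44,sp48),sp26),sp22),((sp45,sp40),(sp62,sp21)))),((sp19,sp70),sp72)),sp42),(sp37,sp43))).
Branch lengths along that path: 1.51 + 0.18 + 1.96 + 1.69 + 1.20 + 1.31 = 7.85.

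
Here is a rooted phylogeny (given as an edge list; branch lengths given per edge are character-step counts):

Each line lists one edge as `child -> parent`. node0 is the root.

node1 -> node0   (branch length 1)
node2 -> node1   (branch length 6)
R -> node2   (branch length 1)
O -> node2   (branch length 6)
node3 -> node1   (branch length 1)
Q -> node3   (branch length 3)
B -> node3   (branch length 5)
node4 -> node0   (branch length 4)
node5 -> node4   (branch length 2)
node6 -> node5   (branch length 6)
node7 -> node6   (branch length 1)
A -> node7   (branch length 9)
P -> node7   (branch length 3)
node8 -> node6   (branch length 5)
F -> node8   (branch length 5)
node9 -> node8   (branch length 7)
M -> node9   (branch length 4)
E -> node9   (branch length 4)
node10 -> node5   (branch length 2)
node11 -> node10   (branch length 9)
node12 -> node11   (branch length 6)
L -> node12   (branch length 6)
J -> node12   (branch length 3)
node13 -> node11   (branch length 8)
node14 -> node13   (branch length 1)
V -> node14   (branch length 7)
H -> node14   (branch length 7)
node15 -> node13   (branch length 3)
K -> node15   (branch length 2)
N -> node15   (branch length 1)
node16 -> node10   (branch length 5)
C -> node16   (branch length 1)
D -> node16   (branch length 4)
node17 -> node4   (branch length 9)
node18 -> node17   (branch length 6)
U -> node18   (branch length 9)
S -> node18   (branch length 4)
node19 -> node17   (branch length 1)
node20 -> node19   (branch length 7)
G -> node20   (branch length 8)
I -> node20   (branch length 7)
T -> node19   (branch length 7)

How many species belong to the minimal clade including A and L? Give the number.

13

The MRCA of A and L is the node subtending (((A,P),(F,(M,E))),(((L,J),((V,H),(K,N))),(C,D))).
That clade contains 13 terminal taxa: A, C, D, E, F, H, J, K, L, M, N, P, V.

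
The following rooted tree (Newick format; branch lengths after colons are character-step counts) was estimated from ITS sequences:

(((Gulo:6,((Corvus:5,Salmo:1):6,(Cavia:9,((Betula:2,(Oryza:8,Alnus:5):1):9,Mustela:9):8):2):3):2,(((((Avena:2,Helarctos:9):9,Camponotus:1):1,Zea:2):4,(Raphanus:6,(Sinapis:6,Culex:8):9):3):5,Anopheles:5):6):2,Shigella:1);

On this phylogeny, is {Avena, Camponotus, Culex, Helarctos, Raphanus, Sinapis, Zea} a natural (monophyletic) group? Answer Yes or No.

The most recent common ancestor of these taxa subtends ((((Avena,Helarctos),Camponotus),Zea),(Raphanus,(Sinapis,Culex))).
That clade has exactly 7 tips — every listed taxon and nothing else — so the group is monophyletic.

Yes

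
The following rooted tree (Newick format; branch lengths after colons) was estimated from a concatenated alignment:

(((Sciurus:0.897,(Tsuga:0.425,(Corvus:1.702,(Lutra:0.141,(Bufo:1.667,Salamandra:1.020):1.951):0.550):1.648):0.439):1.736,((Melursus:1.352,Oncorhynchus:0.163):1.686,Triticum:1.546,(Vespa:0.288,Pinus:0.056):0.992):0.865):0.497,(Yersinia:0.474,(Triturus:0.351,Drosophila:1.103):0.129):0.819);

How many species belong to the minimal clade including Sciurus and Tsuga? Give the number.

6

The MRCA of Sciurus and Tsuga is the node subtending (Sciurus,(Tsuga,(Corvus,(Lutra,(Bufo,Salamandra))))).
That clade contains 6 terminal taxa: Bufo, Corvus, Lutra, Salamandra, Sciurus, Tsuga.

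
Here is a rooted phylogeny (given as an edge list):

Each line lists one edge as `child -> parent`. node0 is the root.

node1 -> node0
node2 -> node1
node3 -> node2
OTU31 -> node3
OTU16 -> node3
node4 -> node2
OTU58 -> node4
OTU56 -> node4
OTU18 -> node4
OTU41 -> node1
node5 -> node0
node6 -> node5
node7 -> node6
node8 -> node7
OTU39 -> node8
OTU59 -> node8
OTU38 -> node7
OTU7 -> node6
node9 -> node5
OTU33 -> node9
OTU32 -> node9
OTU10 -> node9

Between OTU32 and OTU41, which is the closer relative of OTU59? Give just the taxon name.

OTU32

The MRCA of OTU59 and OTU32 subtends ((((OTU39,OTU59),OTU38),OTU7),(OTU33,OTU32,OTU10)) (7 taxa).
The MRCA of OTU59 and OTU41 is the root, subtending the entire tree (13 taxa).
The first is nested inside the second, so OTU59 shares a more recent common ancestor with OTU32.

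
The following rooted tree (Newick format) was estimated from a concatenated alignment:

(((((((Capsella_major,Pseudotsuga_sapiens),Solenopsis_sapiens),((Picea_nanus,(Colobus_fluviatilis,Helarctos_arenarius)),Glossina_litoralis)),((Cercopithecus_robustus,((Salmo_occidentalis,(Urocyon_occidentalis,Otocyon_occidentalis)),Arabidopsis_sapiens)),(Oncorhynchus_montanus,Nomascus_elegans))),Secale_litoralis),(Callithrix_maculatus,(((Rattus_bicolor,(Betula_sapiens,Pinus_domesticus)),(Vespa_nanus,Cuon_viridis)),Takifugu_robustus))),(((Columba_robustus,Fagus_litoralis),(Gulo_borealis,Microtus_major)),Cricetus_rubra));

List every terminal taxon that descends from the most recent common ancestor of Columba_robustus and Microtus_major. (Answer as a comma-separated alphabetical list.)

Tracing Columba_robustus: it sits inside (Columba_robustus,Fagus_litoralis).
Tracing Microtus_major: it sits inside (Gulo_borealis,Microtus_major).
The smallest clade enclosing both is ((Columba_robustus,Fagus_litoralis),(Gulo_borealis,Microtus_major)); the answer is its 4 terminal taxa in alphabetical order.

Columba_robustus, Fagus_litoralis, Gulo_borealis, Microtus_major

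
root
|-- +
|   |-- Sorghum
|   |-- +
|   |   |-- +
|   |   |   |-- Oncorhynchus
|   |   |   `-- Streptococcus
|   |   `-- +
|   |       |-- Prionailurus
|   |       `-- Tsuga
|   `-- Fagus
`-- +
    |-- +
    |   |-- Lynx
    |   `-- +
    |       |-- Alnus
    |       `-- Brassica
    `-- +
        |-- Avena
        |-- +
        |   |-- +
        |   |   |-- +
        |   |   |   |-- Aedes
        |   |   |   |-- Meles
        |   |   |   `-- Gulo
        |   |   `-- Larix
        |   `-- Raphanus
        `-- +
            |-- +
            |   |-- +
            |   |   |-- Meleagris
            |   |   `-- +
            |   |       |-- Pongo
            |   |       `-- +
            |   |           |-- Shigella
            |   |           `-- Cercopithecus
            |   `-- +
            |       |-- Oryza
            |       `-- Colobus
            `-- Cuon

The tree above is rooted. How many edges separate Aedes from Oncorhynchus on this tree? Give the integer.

The MRCA of Aedes and Oncorhynchus is the root of the tree.
From Aedes up to that node: 6 branches. From Oncorhynchus up to the same node: 4 branches. Total: 6 + 4 = 10.

10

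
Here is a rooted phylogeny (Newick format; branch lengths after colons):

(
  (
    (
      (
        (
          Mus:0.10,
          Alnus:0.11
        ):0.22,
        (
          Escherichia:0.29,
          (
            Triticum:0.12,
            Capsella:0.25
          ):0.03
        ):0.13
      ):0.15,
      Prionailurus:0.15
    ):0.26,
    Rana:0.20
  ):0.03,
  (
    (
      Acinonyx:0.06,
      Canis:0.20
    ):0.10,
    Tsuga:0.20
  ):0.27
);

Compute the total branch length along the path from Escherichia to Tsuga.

1.33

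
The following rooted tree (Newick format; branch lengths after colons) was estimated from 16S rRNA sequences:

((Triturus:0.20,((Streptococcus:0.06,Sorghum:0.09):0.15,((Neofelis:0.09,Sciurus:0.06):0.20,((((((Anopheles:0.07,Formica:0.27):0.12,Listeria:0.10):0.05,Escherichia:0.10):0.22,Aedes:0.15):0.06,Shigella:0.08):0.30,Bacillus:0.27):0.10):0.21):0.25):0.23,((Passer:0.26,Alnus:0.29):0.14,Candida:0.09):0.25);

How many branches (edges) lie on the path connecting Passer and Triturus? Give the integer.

The MRCA of Passer and Triturus is the root of the tree.
From Passer up to that node: 3 branches. From Triturus up to the same node: 2 branches. Total: 3 + 2 = 5.

5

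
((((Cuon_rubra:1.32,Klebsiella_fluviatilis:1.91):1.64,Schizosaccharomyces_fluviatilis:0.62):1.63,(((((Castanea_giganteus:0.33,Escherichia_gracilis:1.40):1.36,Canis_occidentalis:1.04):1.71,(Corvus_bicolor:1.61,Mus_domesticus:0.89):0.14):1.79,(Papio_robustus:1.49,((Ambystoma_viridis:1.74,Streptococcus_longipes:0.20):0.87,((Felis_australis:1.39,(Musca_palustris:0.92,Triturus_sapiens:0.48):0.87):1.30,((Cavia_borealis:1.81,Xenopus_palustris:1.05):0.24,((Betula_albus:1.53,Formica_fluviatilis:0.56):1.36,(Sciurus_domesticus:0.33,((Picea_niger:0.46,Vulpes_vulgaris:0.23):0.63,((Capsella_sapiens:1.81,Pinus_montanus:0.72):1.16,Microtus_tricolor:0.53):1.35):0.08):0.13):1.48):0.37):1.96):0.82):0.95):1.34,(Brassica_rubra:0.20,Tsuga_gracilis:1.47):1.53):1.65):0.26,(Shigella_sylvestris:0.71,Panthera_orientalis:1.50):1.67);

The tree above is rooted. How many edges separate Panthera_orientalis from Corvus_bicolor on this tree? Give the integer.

The MRCA of Panthera_orientalis and Corvus_bicolor is the root of the tree.
From Panthera_orientalis up to that node: 2 branches. From Corvus_bicolor up to the same node: 6 branches. Total: 2 + 6 = 8.

8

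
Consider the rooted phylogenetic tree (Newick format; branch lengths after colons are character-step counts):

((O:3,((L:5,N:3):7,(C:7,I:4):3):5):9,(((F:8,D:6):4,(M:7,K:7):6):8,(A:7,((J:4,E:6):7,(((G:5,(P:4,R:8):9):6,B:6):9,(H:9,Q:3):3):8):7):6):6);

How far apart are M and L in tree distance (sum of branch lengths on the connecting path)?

53

The path runs M → … → MRCA → … → L; the MRCA is the root of the tree.
Branch lengths along that path: 7 + 6 + 8 + 6 + 9 + 5 + 7 + 5 = 53.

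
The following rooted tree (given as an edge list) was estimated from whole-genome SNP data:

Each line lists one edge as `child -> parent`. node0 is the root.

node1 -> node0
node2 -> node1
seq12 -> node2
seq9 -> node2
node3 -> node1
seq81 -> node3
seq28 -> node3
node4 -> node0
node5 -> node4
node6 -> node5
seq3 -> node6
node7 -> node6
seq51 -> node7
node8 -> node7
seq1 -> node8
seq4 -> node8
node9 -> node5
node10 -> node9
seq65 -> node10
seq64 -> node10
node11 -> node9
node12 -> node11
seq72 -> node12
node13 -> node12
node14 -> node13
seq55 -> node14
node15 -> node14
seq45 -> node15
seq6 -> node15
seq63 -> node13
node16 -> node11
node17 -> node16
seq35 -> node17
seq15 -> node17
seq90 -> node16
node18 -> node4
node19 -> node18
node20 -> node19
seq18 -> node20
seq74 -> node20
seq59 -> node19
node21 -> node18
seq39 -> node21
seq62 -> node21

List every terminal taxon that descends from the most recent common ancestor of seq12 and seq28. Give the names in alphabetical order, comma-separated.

Tracing seq12: it sits inside (seq12,seq9).
Tracing seq28: it sits inside (seq81,seq28).
The smallest clade enclosing both is ((seq12,seq9),(seq81,seq28)); the answer is its 4 terminal taxa in alphabetical order.

seq12, seq28, seq81, seq9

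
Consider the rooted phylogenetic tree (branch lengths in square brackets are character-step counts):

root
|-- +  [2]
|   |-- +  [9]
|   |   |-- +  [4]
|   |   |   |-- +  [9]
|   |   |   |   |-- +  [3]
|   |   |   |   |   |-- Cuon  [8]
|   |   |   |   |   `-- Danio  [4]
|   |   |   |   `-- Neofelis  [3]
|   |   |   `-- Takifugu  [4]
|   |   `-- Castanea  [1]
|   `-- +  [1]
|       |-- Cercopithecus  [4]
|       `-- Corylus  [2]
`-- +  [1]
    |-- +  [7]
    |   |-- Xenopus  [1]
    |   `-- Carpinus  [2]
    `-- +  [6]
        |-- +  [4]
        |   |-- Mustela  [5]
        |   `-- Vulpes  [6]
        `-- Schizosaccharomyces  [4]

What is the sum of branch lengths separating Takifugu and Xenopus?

The path runs Takifugu → … → MRCA → … → Xenopus; the MRCA is the root of the tree.
Branch lengths along that path: 4 + 4 + 9 + 2 + 1 + 7 + 1 = 28.

28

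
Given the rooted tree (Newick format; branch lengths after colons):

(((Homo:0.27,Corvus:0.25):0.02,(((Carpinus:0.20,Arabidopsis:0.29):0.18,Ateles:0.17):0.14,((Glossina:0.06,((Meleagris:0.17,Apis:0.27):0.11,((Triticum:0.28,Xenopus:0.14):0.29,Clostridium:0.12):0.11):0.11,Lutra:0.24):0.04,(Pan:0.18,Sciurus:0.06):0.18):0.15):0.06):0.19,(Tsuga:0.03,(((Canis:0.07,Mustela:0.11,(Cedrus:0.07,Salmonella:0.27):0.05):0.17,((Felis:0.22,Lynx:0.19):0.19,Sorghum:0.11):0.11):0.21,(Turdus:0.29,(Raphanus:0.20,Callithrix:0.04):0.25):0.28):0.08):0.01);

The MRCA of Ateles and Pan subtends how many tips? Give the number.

The MRCA of Ateles and Pan is the node subtending (((Carpinus,Arabidopsis),Ateles),((Glossina,((Meleagris,Apis),((Triticum,Xenopus),Clostridium)),Lutra),(Pan,Sciurus))).
That clade contains 12 terminal taxa: Apis, Arabidopsis, Ateles, Carpinus, Clostridium, Glossina, Lutra, Meleagris, Pan, Sciurus, Triticum, Xenopus.

12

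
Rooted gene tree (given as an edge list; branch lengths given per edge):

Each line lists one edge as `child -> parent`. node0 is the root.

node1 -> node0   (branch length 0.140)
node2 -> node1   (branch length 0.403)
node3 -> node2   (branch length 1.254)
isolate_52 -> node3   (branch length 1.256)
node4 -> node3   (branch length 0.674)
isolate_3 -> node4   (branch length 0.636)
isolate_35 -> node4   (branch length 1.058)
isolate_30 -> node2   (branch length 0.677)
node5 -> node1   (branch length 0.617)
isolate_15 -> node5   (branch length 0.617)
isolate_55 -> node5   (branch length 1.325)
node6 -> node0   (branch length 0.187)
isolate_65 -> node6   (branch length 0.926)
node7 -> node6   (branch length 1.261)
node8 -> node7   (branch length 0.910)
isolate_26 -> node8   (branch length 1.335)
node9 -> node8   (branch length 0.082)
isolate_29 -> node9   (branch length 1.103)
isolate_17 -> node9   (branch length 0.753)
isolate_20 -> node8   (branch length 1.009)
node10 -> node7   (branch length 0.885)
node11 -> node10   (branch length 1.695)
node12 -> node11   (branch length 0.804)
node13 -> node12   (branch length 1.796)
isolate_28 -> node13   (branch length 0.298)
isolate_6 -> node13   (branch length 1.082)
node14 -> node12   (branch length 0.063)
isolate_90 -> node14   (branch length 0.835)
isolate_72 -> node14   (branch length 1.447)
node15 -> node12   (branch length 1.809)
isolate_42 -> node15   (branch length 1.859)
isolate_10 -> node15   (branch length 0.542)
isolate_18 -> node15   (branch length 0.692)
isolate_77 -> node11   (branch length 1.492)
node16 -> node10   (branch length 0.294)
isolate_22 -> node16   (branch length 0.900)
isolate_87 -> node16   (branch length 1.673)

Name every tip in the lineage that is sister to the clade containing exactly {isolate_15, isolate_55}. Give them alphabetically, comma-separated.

The clade containing exactly {isolate_15, isolate_55} attaches to the tree at the node subtending (((isolate_52,(isolate_3,isolate_35)),isolate_30),(isolate_15,isolate_55)).
The other lineage descending from that same node — the sister group — is ((isolate_52,(isolate_3,isolate_35)),isolate_30); its 4 tips in alphabetical order are the answer.

isolate_3, isolate_30, isolate_35, isolate_52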